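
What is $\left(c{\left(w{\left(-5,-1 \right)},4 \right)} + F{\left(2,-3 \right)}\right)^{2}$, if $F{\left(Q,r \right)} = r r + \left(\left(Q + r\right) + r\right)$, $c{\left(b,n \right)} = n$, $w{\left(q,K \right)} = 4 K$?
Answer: $81$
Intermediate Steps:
$F{\left(Q,r \right)} = Q + r^{2} + 2 r$ ($F{\left(Q,r \right)} = r^{2} + \left(Q + 2 r\right) = Q + r^{2} + 2 r$)
$\left(c{\left(w{\left(-5,-1 \right)},4 \right)} + F{\left(2,-3 \right)}\right)^{2} = \left(4 + \left(2 + \left(-3\right)^{2} + 2 \left(-3\right)\right)\right)^{2} = \left(4 + \left(2 + 9 - 6\right)\right)^{2} = \left(4 + 5\right)^{2} = 9^{2} = 81$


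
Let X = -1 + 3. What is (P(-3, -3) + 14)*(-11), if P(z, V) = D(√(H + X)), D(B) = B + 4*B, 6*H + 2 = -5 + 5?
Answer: -154 - 55*√15/3 ≈ -225.00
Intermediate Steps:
X = 2
H = -⅓ (H = -⅓ + (-5 + 5)/6 = -⅓ + (⅙)*0 = -⅓ + 0 = -⅓ ≈ -0.33333)
D(B) = 5*B
P(z, V) = 5*√15/3 (P(z, V) = 5*√(-⅓ + 2) = 5*√(5/3) = 5*(√15/3) = 5*√15/3)
(P(-3, -3) + 14)*(-11) = (5*√15/3 + 14)*(-11) = (14 + 5*√15/3)*(-11) = -154 - 55*√15/3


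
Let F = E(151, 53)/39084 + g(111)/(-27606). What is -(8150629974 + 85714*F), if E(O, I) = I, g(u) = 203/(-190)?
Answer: -11603387095031132467/1423618415 ≈ -8.1506e+9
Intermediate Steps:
g(u) = -203/190 (g(u) = 203*(-1/190) = -203/190)
F = 3971201/2847236830 (F = 53/39084 - 203/190/(-27606) = 53*(1/39084) - 203/190*(-1/27606) = 53/39084 + 203/5245140 = 3971201/2847236830 ≈ 0.0013948)
-(8150629974 + 85714*F) = -85714/(1/(95091 + 3971201/2847236830)) = -85714/(1/(270746601372731/2847236830)) = -85714/2847236830/270746601372731 = -85714*270746601372731/2847236830 = -11603387095031132467/1423618415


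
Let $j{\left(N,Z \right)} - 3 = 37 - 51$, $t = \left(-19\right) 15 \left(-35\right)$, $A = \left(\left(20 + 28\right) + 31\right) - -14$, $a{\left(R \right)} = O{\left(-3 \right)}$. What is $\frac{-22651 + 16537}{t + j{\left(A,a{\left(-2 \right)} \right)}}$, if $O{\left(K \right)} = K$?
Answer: $- \frac{3057}{4982} \approx -0.61361$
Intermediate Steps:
$a{\left(R \right)} = -3$
$A = 93$ ($A = \left(48 + 31\right) + 14 = 79 + 14 = 93$)
$t = 9975$ ($t = \left(-285\right) \left(-35\right) = 9975$)
$j{\left(N,Z \right)} = -11$ ($j{\left(N,Z \right)} = 3 + \left(37 - 51\right) = 3 - 14 = -11$)
$\frac{-22651 + 16537}{t + j{\left(A,a{\left(-2 \right)} \right)}} = \frac{-22651 + 16537}{9975 - 11} = - \frac{6114}{9964} = \left(-6114\right) \frac{1}{9964} = - \frac{3057}{4982}$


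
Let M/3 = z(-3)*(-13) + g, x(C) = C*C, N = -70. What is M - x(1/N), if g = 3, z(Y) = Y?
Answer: 617399/4900 ≈ 126.00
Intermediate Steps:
x(C) = C**2
M = 126 (M = 3*(-3*(-13) + 3) = 3*(39 + 3) = 3*42 = 126)
M - x(1/N) = 126 - (1/(-70))**2 = 126 - (-1/70)**2 = 126 - 1*1/4900 = 126 - 1/4900 = 617399/4900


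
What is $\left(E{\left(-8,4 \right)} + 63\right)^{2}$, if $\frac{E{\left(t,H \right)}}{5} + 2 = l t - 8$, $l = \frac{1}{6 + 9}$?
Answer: $\frac{961}{9} \approx 106.78$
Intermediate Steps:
$l = \frac{1}{15} \approx 0.066667$
$E{\left(t,H \right)} = -50 + \frac{t}{3}$ ($E{\left(t,H \right)} = -10 + 5 \left(\frac{t}{15} - 8\right) = -10 + 5 \left(-8 + \frac{t}{15}\right) = -10 + \left(-40 + \frac{t}{3}\right) = -50 + \frac{t}{3}$)
$\left(E{\left(-8,4 \right)} + 63\right)^{2} = \left(\left(-50 + \frac{1}{3} \left(-8\right)\right) + 63\right)^{2} = \left(\left(-50 - \frac{8}{3}\right) + 63\right)^{2} = \left(- \frac{158}{3} + 63\right)^{2} = \left(\frac{31}{3}\right)^{2} = \frac{961}{9}$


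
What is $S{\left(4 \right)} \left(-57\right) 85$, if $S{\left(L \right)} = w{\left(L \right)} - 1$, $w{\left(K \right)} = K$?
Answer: $-14535$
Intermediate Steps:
$S{\left(L \right)} = -1 + L$ ($S{\left(L \right)} = L - 1 = -1 + L$)
$S{\left(4 \right)} \left(-57\right) 85 = \left(-1 + 4\right) \left(-57\right) 85 = 3 \left(-57\right) 85 = \left(-171\right) 85 = -14535$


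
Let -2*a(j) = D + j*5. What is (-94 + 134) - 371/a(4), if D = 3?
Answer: 1662/23 ≈ 72.261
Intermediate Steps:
a(j) = -3/2 - 5*j/2 (a(j) = -(3 + j*5)/2 = -(3 + 5*j)/2 = -3/2 - 5*j/2)
(-94 + 134) - 371/a(4) = (-94 + 134) - 371/(-3/2 - 5/2*4) = 40 - 371/(-3/2 - 10) = 40 - 371/(-23/2) = 40 - 371*(-2/23) = 40 + 742/23 = 1662/23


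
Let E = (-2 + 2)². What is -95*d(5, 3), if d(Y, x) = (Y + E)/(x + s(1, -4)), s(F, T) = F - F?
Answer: -475/3 ≈ -158.33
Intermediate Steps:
s(F, T) = 0
E = 0 (E = 0² = 0)
d(Y, x) = Y/x (d(Y, x) = (Y + 0)/(x + 0) = Y/x)
-95*d(5, 3) = -475/3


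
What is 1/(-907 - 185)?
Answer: -1/1092 ≈ -0.00091575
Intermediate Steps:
1/(-907 - 185) = 1/(-1092) = -1/1092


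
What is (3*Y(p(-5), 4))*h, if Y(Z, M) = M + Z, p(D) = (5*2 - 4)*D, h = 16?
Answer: -1248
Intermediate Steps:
p(D) = 6*D (p(D) = (10 - 4)*D = 6*D)
(3*Y(p(-5), 4))*h = (3*(4 + 6*(-5)))*16 = (3*(4 - 30))*16 = (3*(-26))*16 = -78*16 = -1248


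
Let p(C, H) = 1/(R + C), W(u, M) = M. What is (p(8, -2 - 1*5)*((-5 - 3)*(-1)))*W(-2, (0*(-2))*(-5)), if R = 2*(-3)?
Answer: 0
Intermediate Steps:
R = -6
p(C, H) = 1/(-6 + C)
(p(8, -2 - 1*5)*((-5 - 3)*(-1)))*W(-2, (0*(-2))*(-5)) = (((-5 - 3)*(-1))/(-6 + 8))*((0*(-2))*(-5)) = ((-8*(-1))/2)*(0*(-5)) = ((1/2)*8)*0 = 4*0 = 0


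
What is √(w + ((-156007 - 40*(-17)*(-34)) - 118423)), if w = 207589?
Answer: I*√89961 ≈ 299.94*I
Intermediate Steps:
√(w + ((-156007 - 40*(-17)*(-34)) - 118423)) = √(207589 + ((-156007 - 40*(-17)*(-34)) - 118423)) = √(207589 + ((-156007 + 680*(-34)) - 118423)) = √(207589 + ((-156007 - 23120) - 118423)) = √(207589 + (-179127 - 118423)) = √(207589 - 297550) = √(-89961) = I*√89961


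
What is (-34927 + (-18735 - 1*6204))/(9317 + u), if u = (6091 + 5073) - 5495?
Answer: -29933/7493 ≈ -3.9948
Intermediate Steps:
u = 5669 (u = 11164 - 5495 = 5669)
(-34927 + (-18735 - 1*6204))/(9317 + u) = (-34927 + (-18735 - 1*6204))/(9317 + 5669) = (-34927 + (-18735 - 6204))/14986 = (-34927 - 24939)*(1/14986) = -59866*1/14986 = -29933/7493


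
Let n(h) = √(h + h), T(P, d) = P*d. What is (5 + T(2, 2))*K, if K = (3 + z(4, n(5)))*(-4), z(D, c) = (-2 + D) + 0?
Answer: -180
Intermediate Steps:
n(h) = √2*√h (n(h) = √(2*h) = √2*√h)
z(D, c) = -2 + D
K = -20 (K = (3 + (-2 + 4))*(-4) = (3 + 2)*(-4) = 5*(-4) = -20)
(5 + T(2, 2))*K = (5 + 2*2)*(-20) = (5 + 4)*(-20) = 9*(-20) = -180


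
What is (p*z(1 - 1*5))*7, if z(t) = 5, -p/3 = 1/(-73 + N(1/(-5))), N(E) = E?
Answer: 175/122 ≈ 1.4344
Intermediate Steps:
p = 5/122 (p = -3/(-73 + 1/(-5)) = -3/(-73 - ⅕) = -3/(-366/5) = -3*(-5/366) = 5/122 ≈ 0.040984)
(p*z(1 - 1*5))*7 = ((5/122)*5)*7 = (25/122)*7 = 175/122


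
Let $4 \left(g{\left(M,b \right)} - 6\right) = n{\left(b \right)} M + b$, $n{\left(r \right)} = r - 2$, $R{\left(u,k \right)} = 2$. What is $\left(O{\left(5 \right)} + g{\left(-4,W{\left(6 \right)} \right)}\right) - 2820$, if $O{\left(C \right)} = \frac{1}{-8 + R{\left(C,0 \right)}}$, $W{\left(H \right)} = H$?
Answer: $- \frac{8450}{3} \approx -2816.7$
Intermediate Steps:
$n{\left(r \right)} = -2 + r$
$g{\left(M,b \right)} = 6 + \frac{b}{4} + \frac{M \left(-2 + b\right)}{4}$ ($g{\left(M,b \right)} = 6 + \frac{\left(-2 + b\right) M + b}{4} = 6 + \frac{M \left(-2 + b\right) + b}{4} = 6 + \frac{b + M \left(-2 + b\right)}{4} = 6 + \left(\frac{b}{4} + \frac{M \left(-2 + b\right)}{4}\right) = 6 + \frac{b}{4} + \frac{M \left(-2 + b\right)}{4}$)
$O{\left(C \right)} = - \frac{1}{6}$ ($O{\left(C \right)} = \frac{1}{-8 + 2} = \frac{1}{-6} = - \frac{1}{6}$)
$\left(O{\left(5 \right)} + g{\left(-4,W{\left(6 \right)} \right)}\right) - 2820 = \left(- \frac{1}{6} + \left(6 + \frac{1}{4} \cdot 6 + \frac{1}{4} \left(-4\right) \left(-2 + 6\right)\right)\right) - 2820 = \left(- \frac{1}{6} + \left(6 + \frac{3}{2} + \frac{1}{4} \left(-4\right) 4\right)\right) - 2820 = \left(- \frac{1}{6} + \left(6 + \frac{3}{2} - 4\right)\right) - 2820 = \left(- \frac{1}{6} + \frac{7}{2}\right) - 2820 = \frac{10}{3} - 2820 = - \frac{8450}{3}$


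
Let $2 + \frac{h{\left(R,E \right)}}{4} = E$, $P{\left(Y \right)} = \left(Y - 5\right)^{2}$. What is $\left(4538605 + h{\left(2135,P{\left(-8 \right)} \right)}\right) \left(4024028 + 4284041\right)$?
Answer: $37712593293837$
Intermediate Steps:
$P{\left(Y \right)} = \left(-5 + Y\right)^{2}$
$h{\left(R,E \right)} = -8 + 4 E$
$\left(4538605 + h{\left(2135,P{\left(-8 \right)} \right)}\right) \left(4024028 + 4284041\right) = \left(4538605 - \left(8 - 4 \left(-5 - 8\right)^{2}\right)\right) \left(4024028 + 4284041\right) = \left(4538605 - \left(8 - 4 \left(-13\right)^{2}\right)\right) 8308069 = \left(4538605 + \left(-8 + 4 \cdot 169\right)\right) 8308069 = \left(4538605 + \left(-8 + 676\right)\right) 8308069 = \left(4538605 + 668\right) 8308069 = 4539273 \cdot 8308069 = 37712593293837$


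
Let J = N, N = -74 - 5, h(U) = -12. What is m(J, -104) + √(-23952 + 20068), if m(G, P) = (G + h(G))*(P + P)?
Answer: 18928 + 2*I*√971 ≈ 18928.0 + 62.322*I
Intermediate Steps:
N = -79
J = -79
m(G, P) = 2*P*(-12 + G) (m(G, P) = (G - 12)*(P + P) = (-12 + G)*(2*P) = 2*P*(-12 + G))
m(J, -104) + √(-23952 + 20068) = 2*(-104)*(-12 - 79) + √(-23952 + 20068) = 2*(-104)*(-91) + √(-3884) = 18928 + 2*I*√971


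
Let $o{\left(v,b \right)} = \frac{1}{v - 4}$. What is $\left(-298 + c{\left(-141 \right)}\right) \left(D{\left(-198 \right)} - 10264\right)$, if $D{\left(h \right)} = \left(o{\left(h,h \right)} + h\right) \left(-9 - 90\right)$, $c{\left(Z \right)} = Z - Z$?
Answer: $- \frac{281069875}{101} \approx -2.7829 \cdot 10^{6}$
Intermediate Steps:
$o{\left(v,b \right)} = \frac{1}{-4 + v}$
$c{\left(Z \right)} = 0$
$D{\left(h \right)} = - 99 h - \frac{99}{-4 + h}$ ($D{\left(h \right)} = \left(\frac{1}{-4 + h} + h\right) \left(-9 - 90\right) = \left(h + \frac{1}{-4 + h}\right) \left(-99\right) = - 99 h - \frac{99}{-4 + h}$)
$\left(-298 + c{\left(-141 \right)}\right) \left(D{\left(-198 \right)} - 10264\right) = \left(-298 + 0\right) \left(\frac{99 \left(-1 - - 198 \left(-4 - 198\right)\right)}{-4 - 198} - 10264\right) = - 298 \left(\frac{99 \left(-1 - \left(-198\right) \left(-202\right)\right)}{-202} - 10264\right) = - 298 \left(99 \left(- \frac{1}{202}\right) \left(-1 - 39996\right) - 10264\right) = - 298 \left(99 \left(- \frac{1}{202}\right) \left(-39997\right) - 10264\right) = - 298 \left(\frac{3959703}{202} - 10264\right) = \left(-298\right) \frac{1886375}{202} = - \frac{281069875}{101}$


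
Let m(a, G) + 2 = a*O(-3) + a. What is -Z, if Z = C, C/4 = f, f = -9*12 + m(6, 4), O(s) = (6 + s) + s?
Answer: 416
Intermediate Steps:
O(s) = 6 + 2*s
m(a, G) = -2 + a (m(a, G) = -2 + (a*(6 + 2*(-3)) + a) = -2 + (a*(6 - 6) + a) = -2 + (a*0 + a) = -2 + (0 + a) = -2 + a)
f = -104 (f = -9*12 + (-2 + 6) = -108 + 4 = -104)
C = -416 (C = 4*(-104) = -416)
Z = -416
-Z = -1*(-416) = 416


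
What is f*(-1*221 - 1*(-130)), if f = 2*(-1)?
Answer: 182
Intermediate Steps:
f = -2
f*(-1*221 - 1*(-130)) = -2*(-1*221 - 1*(-130)) = -2*(-221 + 130) = -2*(-91) = 182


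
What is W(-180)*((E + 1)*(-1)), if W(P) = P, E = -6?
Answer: -900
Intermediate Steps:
W(-180)*((E + 1)*(-1)) = -180*(-6 + 1)*(-1) = -(-900)*(-1) = -180*5 = -900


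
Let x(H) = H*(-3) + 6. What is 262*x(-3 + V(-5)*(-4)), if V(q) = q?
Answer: -11790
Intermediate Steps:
x(H) = 6 - 3*H (x(H) = -3*H + 6 = 6 - 3*H)
262*x(-3 + V(-5)*(-4)) = 262*(6 - 3*(-3 - 5*(-4))) = 262*(6 - 3*(-3 + 20)) = 262*(6 - 3*17) = 262*(6 - 51) = 262*(-45) = -11790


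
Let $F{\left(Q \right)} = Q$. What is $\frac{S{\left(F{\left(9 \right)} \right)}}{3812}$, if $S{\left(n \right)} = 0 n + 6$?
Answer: $\frac{3}{1906} \approx 0.001574$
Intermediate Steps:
$S{\left(n \right)} = 6$ ($S{\left(n \right)} = 0 + 6 = 6$)
$\frac{S{\left(F{\left(9 \right)} \right)}}{3812} = \frac{6}{3812} = 6 \cdot \frac{1}{3812} = \frac{3}{1906}$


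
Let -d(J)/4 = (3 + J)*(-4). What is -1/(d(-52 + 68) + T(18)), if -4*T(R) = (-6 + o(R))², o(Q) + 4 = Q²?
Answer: 1/24345 ≈ 4.1076e-5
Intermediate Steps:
o(Q) = -4 + Q²
d(J) = 48 + 16*J (d(J) = -4*(3 + J)*(-4) = -4*(-12 - 4*J) = 48 + 16*J)
T(R) = -(-10 + R²)²/4 (T(R) = -(-6 + (-4 + R²))²/4 = -(-10 + R²)²/4)
-1/(d(-52 + 68) + T(18)) = -1/((48 + 16*(-52 + 68)) - (-10 + 18²)²/4) = -1/((48 + 16*16) - (-10 + 324)²/4) = -1/((48 + 256) - ¼*314²) = -1/(304 - ¼*98596) = -1/(304 - 24649) = -1/(-24345) = -1*(-1/24345) = 1/24345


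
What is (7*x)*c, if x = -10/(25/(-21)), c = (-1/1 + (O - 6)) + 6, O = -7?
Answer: -2352/5 ≈ -470.40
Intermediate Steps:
c = -8 (c = (-1/1 + (-7 - 6)) + 6 = (-1*1 - 13) + 6 = (-1 - 13) + 6 = -14 + 6 = -8)
x = 42/5 (x = -10/(25*(-1/21)) = -10/(-25/21) = -10*(-21/25) = 42/5 ≈ 8.4000)
(7*x)*c = (7*(42/5))*(-8) = (294/5)*(-8) = -2352/5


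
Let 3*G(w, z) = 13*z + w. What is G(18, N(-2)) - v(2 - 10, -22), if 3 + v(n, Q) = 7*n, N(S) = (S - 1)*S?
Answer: 91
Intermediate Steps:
N(S) = S*(-1 + S) (N(S) = (-1 + S)*S = S*(-1 + S))
G(w, z) = w/3 + 13*z/3 (G(w, z) = (13*z + w)/3 = (w + 13*z)/3 = w/3 + 13*z/3)
v(n, Q) = -3 + 7*n
G(18, N(-2)) - v(2 - 10, -22) = ((⅓)*18 + 13*(-2*(-1 - 2))/3) - (-3 + 7*(2 - 10)) = (6 + 13*(-2*(-3))/3) - (-3 + 7*(-8)) = (6 + (13/3)*6) - (-3 - 56) = (6 + 26) - 1*(-59) = 32 + 59 = 91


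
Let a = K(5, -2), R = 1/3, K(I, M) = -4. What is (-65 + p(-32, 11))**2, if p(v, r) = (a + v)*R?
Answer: 5929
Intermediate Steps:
R = 1/3 (R = 1*(1/3) = 1/3 ≈ 0.33333)
a = -4
p(v, r) = -4/3 + v/3 (p(v, r) = (-4 + v)*(1/3) = -4/3 + v/3)
(-65 + p(-32, 11))**2 = (-65 + (-4/3 + (1/3)*(-32)))**2 = (-65 + (-4/3 - 32/3))**2 = (-65 - 12)**2 = (-77)**2 = 5929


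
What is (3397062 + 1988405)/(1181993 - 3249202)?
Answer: -5385467/2067209 ≈ -2.6052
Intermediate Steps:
(3397062 + 1988405)/(1181993 - 3249202) = 5385467/(-2067209) = 5385467*(-1/2067209) = -5385467/2067209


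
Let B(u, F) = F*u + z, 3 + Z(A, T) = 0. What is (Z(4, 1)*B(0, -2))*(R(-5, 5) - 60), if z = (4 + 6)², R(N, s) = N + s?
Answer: 18000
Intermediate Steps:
Z(A, T) = -3 (Z(A, T) = -3 + 0 = -3)
z = 100 (z = 10² = 100)
B(u, F) = 100 + F*u (B(u, F) = F*u + 100 = 100 + F*u)
(Z(4, 1)*B(0, -2))*(R(-5, 5) - 60) = (-3*(100 - 2*0))*((-5 + 5) - 60) = (-3*(100 + 0))*(0 - 60) = -3*100*(-60) = -300*(-60) = 18000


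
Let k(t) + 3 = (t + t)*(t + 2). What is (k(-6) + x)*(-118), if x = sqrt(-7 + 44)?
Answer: -5310 - 118*sqrt(37) ≈ -6027.8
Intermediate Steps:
k(t) = -3 + 2*t*(2 + t) (k(t) = -3 + (t + t)*(t + 2) = -3 + (2*t)*(2 + t) = -3 + 2*t*(2 + t))
x = sqrt(37) ≈ 6.0828
(k(-6) + x)*(-118) = ((-3 + 2*(-6)**2 + 4*(-6)) + sqrt(37))*(-118) = ((-3 + 2*36 - 24) + sqrt(37))*(-118) = ((-3 + 72 - 24) + sqrt(37))*(-118) = (45 + sqrt(37))*(-118) = -5310 - 118*sqrt(37)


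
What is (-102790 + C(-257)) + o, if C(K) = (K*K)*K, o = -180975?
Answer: -17258358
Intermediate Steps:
C(K) = K³ (C(K) = K²*K = K³)
(-102790 + C(-257)) + o = (-102790 + (-257)³) - 180975 = (-102790 - 16974593) - 180975 = -17077383 - 180975 = -17258358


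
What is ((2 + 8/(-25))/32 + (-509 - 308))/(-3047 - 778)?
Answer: 326779/1530000 ≈ 0.21358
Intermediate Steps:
((2 + 8/(-25))/32 + (-509 - 308))/(-3047 - 778) = ((2 + 8*(-1/25))/32 - 817)/(-3825) = ((2 - 8/25)/32 - 817)*(-1/3825) = ((1/32)*(42/25) - 817)*(-1/3825) = (21/400 - 817)*(-1/3825) = -326779/400*(-1/3825) = 326779/1530000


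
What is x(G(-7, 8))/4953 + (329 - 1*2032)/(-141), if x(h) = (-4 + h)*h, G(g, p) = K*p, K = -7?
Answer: 2969573/232791 ≈ 12.756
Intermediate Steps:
G(g, p) = -7*p
x(h) = h*(-4 + h)
x(G(-7, 8))/4953 + (329 - 1*2032)/(-141) = ((-7*8)*(-4 - 7*8))/4953 + (329 - 1*2032)/(-141) = -56*(-4 - 56)*(1/4953) + (329 - 2032)*(-1/141) = -56*(-60)*(1/4953) - 1703*(-1/141) = 3360*(1/4953) + 1703/141 = 1120/1651 + 1703/141 = 2969573/232791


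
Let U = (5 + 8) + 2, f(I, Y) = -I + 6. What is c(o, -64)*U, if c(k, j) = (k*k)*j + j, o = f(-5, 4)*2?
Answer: -465600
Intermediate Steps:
f(I, Y) = 6 - I
o = 22 (o = (6 - 1*(-5))*2 = (6 + 5)*2 = 11*2 = 22)
c(k, j) = j + j*k² (c(k, j) = k²*j + j = j*k² + j = j + j*k²)
U = 15 (U = 13 + 2 = 15)
c(o, -64)*U = -64*(1 + 22²)*15 = -64*(1 + 484)*15 = -64*485*15 = -31040*15 = -465600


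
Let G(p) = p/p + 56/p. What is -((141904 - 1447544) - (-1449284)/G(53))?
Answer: 65502708/109 ≈ 6.0094e+5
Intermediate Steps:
G(p) = 1 + 56/p
-((141904 - 1447544) - (-1449284)/G(53)) = -((141904 - 1447544) - (-1449284)/((56 + 53)/53)) = -(-1305640 - (-1449284)/((1/53)*109)) = -(-1305640 - (-1449284)/109/53) = -(-1305640 - (-1449284)*53/109) = -(-1305640 - 1*(-76812052/109)) = -(-1305640 + 76812052/109) = -1*(-65502708/109) = 65502708/109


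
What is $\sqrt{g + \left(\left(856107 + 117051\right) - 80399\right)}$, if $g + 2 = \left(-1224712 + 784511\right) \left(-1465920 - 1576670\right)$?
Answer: $\sqrt{1339352053347} \approx 1.1573 \cdot 10^{6}$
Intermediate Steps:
$g = 1339351160588$ ($g = -2 + \left(-1224712 + 784511\right) \left(-1465920 - 1576670\right) = -2 - -1339351160590 = -2 + 1339351160590 = 1339351160588$)
$\sqrt{g + \left(\left(856107 + 117051\right) - 80399\right)} = \sqrt{1339351160588 + \left(\left(856107 + 117051\right) - 80399\right)} = \sqrt{1339351160588 + \left(973158 - 80399\right)} = \sqrt{1339351160588 + 892759} = \sqrt{1339352053347}$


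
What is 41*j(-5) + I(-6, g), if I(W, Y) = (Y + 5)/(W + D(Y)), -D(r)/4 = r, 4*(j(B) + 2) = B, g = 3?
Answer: -4813/36 ≈ -133.69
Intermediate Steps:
j(B) = -2 + B/4
D(r) = -4*r
I(W, Y) = (5 + Y)/(W - 4*Y) (I(W, Y) = (Y + 5)/(W - 4*Y) = (5 + Y)/(W - 4*Y))
41*j(-5) + I(-6, g) = 41*(-2 + (1/4)*(-5)) + (5 + 3)/(-6 - 4*3) = 41*(-2 - 5/4) + 8/(-6 - 12) = 41*(-13/4) + 8/(-18) = -533/4 - 1/18*8 = -533/4 - 4/9 = -4813/36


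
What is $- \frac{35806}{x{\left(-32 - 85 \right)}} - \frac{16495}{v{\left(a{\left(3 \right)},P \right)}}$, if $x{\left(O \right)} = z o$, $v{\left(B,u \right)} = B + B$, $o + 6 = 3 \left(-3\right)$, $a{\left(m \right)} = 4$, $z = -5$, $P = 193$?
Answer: $- \frac{1523573}{600} \approx -2539.3$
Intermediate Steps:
$o = -15$ ($o = -6 + 3 \left(-3\right) = -6 - 9 = -15$)
$v{\left(B,u \right)} = 2 B$
$x{\left(O \right)} = 75$ ($x{\left(O \right)} = \left(-5\right) \left(-15\right) = 75$)
$- \frac{35806}{x{\left(-32 - 85 \right)}} - \frac{16495}{v{\left(a{\left(3 \right)},P \right)}} = - \frac{35806}{75} - \frac{16495}{2 \cdot 4} = \left(-35806\right) \frac{1}{75} - \frac{16495}{8} = - \frac{35806}{75} - \frac{16495}{8} = - \frac{1523573}{600}$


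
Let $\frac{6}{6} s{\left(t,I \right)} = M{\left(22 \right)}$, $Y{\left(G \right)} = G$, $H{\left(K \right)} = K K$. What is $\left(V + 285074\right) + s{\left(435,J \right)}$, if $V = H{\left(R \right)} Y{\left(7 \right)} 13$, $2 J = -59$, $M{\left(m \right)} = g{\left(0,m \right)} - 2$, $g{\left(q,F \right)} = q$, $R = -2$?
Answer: $285436$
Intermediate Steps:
$M{\left(m \right)} = -2$ ($M{\left(m \right)} = 0 - 2 = -2$)
$J = - \frac{59}{2}$ ($J = \frac{1}{2} \left(-59\right) = - \frac{59}{2} \approx -29.5$)
$H{\left(K \right)} = K^{2}$
$s{\left(t,I \right)} = -2$
$V = 364$ ($V = \left(-2\right)^{2} \cdot 7 \cdot 13 = 4 \cdot 7 \cdot 13 = 28 \cdot 13 = 364$)
$\left(V + 285074\right) + s{\left(435,J \right)} = \left(364 + 285074\right) - 2 = 285438 - 2 = 285436$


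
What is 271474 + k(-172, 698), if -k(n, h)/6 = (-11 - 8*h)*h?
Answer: 23703334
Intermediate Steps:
k(n, h) = -6*h*(-11 - 8*h) (k(n, h) = -6*(-11 - 8*h)*h = -6*h*(-11 - 8*h))
271474 + k(-172, 698) = 271474 + 6*698*(11 + 8*698) = 271474 + 6*698*(11 + 5584) = 271474 + 6*698*5595 = 271474 + 23431860 = 23703334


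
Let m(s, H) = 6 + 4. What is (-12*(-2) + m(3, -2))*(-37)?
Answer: -1258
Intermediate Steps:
m(s, H) = 10
(-12*(-2) + m(3, -2))*(-37) = (-12*(-2) + 10)*(-37) = (24 + 10)*(-37) = 34*(-37) = -1258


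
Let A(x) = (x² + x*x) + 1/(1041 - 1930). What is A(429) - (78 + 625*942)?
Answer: -196243195/889 ≈ -2.2075e+5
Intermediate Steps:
A(x) = -1/889 + 2*x² (A(x) = (x² + x²) + 1/(-889) = 2*x² - 1/889 = -1/889 + 2*x²)
A(429) - (78 + 625*942) = (-1/889 + 2*429²) - (78 + 625*942) = (-1/889 + 2*184041) - (78 + 588750) = (-1/889 + 368082) - 1*588828 = 327224897/889 - 588828 = -196243195/889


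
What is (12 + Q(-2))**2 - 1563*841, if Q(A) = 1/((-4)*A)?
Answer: -84117503/64 ≈ -1.3143e+6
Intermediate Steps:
Q(A) = -1/(4*A)
(12 + Q(-2))**2 - 1563*841 = (12 - 1/4/(-2))**2 - 1563*841 = (12 - 1/4*(-1/2))**2 - 1314483 = (12 + 1/8)**2 - 1314483 = (97/8)**2 - 1314483 = 9409/64 - 1314483 = -84117503/64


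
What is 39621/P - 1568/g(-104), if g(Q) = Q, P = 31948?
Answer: 6776881/415324 ≈ 16.317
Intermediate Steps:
39621/P - 1568/g(-104) = 39621/31948 - 1568/(-104) = 39621*(1/31948) - 1568*(-1/104) = 39621/31948 + 196/13 = 6776881/415324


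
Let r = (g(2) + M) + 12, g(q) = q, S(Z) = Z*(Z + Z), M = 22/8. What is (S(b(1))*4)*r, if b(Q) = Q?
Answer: 134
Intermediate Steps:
M = 11/4 (M = 22*(⅛) = 11/4 ≈ 2.7500)
S(Z) = 2*Z² (S(Z) = Z*(2*Z) = 2*Z²)
r = 67/4 (r = (2 + 11/4) + 12 = 19/4 + 12 = 67/4 ≈ 16.750)
(S(b(1))*4)*r = ((2*1²)*4)*(67/4) = ((2*1)*4)*(67/4) = (2*4)*(67/4) = 8*(67/4) = 134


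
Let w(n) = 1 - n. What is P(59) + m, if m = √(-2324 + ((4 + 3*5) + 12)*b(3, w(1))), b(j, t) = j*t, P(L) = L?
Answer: 59 + 2*I*√581 ≈ 59.0 + 48.208*I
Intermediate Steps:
m = 2*I*√581 (m = √(-2324 + ((4 + 3*5) + 12)*(3*(1 - 1*1))) = √(-2324 + ((4 + 15) + 12)*(3*(1 - 1))) = √(-2324 + (19 + 12)*(3*0)) = √(-2324 + 31*0) = √(-2324 + 0) = √(-2324) = 2*I*√581 ≈ 48.208*I)
P(59) + m = 59 + 2*I*√581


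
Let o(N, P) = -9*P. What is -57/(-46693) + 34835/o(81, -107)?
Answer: 1626605546/44965359 ≈ 36.175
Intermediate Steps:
-57/(-46693) + 34835/o(81, -107) = -57/(-46693) + 34835/((-9*(-107))) = -57*(-1/46693) + 34835/963 = 57/46693 + 34835*(1/963) = 57/46693 + 34835/963 = 1626605546/44965359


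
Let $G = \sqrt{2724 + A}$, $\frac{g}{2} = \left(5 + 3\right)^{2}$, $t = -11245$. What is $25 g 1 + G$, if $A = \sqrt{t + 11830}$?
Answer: $3200 + \sqrt{2724 + 3 \sqrt{65}} \approx 3252.4$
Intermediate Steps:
$A = 3 \sqrt{65}$ ($A = \sqrt{-11245 + 11830} = \sqrt{585} = 3 \sqrt{65} \approx 24.187$)
$g = 128$ ($g = 2 \left(5 + 3\right)^{2} = 2 \cdot 8^{2} = 2 \cdot 64 = 128$)
$G = \sqrt{2724 + 3 \sqrt{65}} \approx 52.423$
$25 g 1 + G = 25 \cdot 128 \cdot 1 + \sqrt{2724 + 3 \sqrt{65}} = 3200 \cdot 1 + \sqrt{2724 + 3 \sqrt{65}} = 3200 + \sqrt{2724 + 3 \sqrt{65}}$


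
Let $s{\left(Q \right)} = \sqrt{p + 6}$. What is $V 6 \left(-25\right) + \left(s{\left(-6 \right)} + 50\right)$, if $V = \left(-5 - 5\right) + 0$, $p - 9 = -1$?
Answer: $1550 + \sqrt{14} \approx 1553.7$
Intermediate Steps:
$p = 8$ ($p = 9 - 1 = 8$)
$V = -10$ ($V = -10 + 0 = -10$)
$s{\left(Q \right)} = \sqrt{14}$ ($s{\left(Q \right)} = \sqrt{8 + 6} = \sqrt{14}$)
$V 6 \left(-25\right) + \left(s{\left(-6 \right)} + 50\right) = \left(-10\right) 6 \left(-25\right) + \left(\sqrt{14} + 50\right) = \left(-60\right) \left(-25\right) + \left(50 + \sqrt{14}\right) = 1500 + \left(50 + \sqrt{14}\right) = 1550 + \sqrt{14}$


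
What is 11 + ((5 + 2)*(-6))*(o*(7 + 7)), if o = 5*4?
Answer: -11749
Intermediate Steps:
o = 20
11 + ((5 + 2)*(-6))*(o*(7 + 7)) = 11 + ((5 + 2)*(-6))*(20*(7 + 7)) = 11 + (7*(-6))*(20*14) = 11 - 42*280 = 11 - 11760 = -11749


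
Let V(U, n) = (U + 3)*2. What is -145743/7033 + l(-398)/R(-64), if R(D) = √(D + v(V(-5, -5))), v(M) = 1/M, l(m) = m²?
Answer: -11211/541 - 316808*I*√257/257 ≈ -20.723 - 19762.0*I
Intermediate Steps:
V(U, n) = 6 + 2*U (V(U, n) = (3 + U)*2 = 6 + 2*U)
R(D) = √(-¼ + D) (R(D) = √(D + 1/(6 + 2*(-5))) = √(D + 1/(6 - 10)) = √(D + 1/(-4)) = √(D - ¼) = √(-¼ + D))
-145743/7033 + l(-398)/R(-64) = -145743/7033 + (-398)²/((√(-1 + 4*(-64))/2)) = -145743*1/7033 + 158404/((√(-1 - 256)/2)) = -11211/541 + 158404/((√(-257)/2)) = -11211/541 + 158404/(((I*√257)/2)) = -11211/541 + 158404/((I*√257/2)) = -11211/541 + 158404*(-2*I*√257/257) = -11211/541 - 316808*I*√257/257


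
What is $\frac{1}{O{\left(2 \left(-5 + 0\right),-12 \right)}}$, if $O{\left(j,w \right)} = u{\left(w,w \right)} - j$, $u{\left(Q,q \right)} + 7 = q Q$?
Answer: $\frac{1}{147} \approx 0.0068027$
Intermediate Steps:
$u{\left(Q,q \right)} = -7 + Q q$ ($u{\left(Q,q \right)} = -7 + q Q = -7 + Q q$)
$O{\left(j,w \right)} = -7 + w^{2} - j$ ($O{\left(j,w \right)} = \left(-7 + w w\right) - j = \left(-7 + w^{2}\right) - j = -7 + w^{2} - j$)
$\frac{1}{O{\left(2 \left(-5 + 0\right),-12 \right)}} = \frac{1}{-7 + \left(-12\right)^{2} - 2 \left(-5 + 0\right)} = \frac{1}{-7 + 144 - 2 \left(-5\right)} = \frac{1}{-7 + 144 - -10} = \frac{1}{-7 + 144 + 10} = \frac{1}{147}$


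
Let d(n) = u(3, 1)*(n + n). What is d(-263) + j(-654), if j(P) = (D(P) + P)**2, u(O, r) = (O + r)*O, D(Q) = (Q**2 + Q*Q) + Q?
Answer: 729527801064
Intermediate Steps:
D(Q) = Q + 2*Q**2 (D(Q) = (Q**2 + Q**2) + Q = 2*Q**2 + Q = Q + 2*Q**2)
u(O, r) = O*(O + r)
j(P) = (P + P*(1 + 2*P))**2 (j(P) = (P*(1 + 2*P) + P)**2 = (P + P*(1 + 2*P))**2)
d(n) = 24*n (d(n) = (3*(3 + 1))*(n + n) = (3*4)*(2*n) = 12*(2*n) = 24*n)
d(-263) + j(-654) = 24*(-263) + 4*(-654)**2*(1 - 654)**2 = -6312 + 4*427716*(-653)**2 = -6312 + 4*427716*426409 = -6312 + 729527807376 = 729527801064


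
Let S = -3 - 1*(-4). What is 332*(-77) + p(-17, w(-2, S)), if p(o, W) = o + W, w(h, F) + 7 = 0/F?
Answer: -25588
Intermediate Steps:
S = 1 (S = -3 + 4 = 1)
w(h, F) = -7 (w(h, F) = -7 + 0/F = -7 + 0 = -7)
p(o, W) = W + o
332*(-77) + p(-17, w(-2, S)) = 332*(-77) + (-7 - 17) = -25564 - 24 = -25588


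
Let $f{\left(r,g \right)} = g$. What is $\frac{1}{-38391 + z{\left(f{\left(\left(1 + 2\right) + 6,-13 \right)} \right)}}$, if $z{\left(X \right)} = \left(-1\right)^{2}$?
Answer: $- \frac{1}{38390} \approx -2.6048 \cdot 10^{-5}$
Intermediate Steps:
$z{\left(X \right)} = 1$
$\frac{1}{-38391 + z{\left(f{\left(\left(1 + 2\right) + 6,-13 \right)} \right)}} = \frac{1}{-38391 + 1} = \frac{1}{-38390} = - \frac{1}{38390}$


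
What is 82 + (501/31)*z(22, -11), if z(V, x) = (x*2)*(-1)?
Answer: 13564/31 ≈ 437.55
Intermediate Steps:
z(V, x) = -2*x (z(V, x) = (2*x)*(-1) = -2*x)
82 + (501/31)*z(22, -11) = 82 + (501/31)*(-2*(-11)) = 82 + (501*(1/31))*22 = 82 + (501/31)*22 = 82 + 11022/31 = 13564/31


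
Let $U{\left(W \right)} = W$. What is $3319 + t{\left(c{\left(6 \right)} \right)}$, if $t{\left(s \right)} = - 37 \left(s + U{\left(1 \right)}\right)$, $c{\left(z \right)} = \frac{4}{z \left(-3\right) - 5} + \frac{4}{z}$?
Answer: $\frac{225200}{69} \approx 3263.8$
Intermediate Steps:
$c{\left(z \right)} = \frac{4}{z} + \frac{4}{-5 - 3 z}$ ($c{\left(z \right)} = \frac{4}{- 3 z - 5} + \frac{4}{z} = \frac{4}{-5 - 3 z} + \frac{4}{z} = \frac{4}{z} + \frac{4}{-5 - 3 z}$)
$t{\left(s \right)} = -37 - 37 s$ ($t{\left(s \right)} = - 37 \left(s + 1\right) = - 37 \left(1 + s\right) = -37 - 37 s$)
$3319 + t{\left(c{\left(6 \right)} \right)} = 3319 - \left(37 + 37 \frac{4 \left(5 + 2 \cdot 6\right)}{6 \left(5 + 3 \cdot 6\right)}\right) = 3319 - \left(37 + 37 \cdot 4 \cdot \frac{1}{6} \frac{1}{5 + 18} \left(5 + 12\right)\right) = 3319 - \left(37 + 37 \cdot 4 \cdot \frac{1}{6} \cdot \frac{1}{23} \cdot 17\right) = 3319 - \frac{3811}{69} = \frac{225200}{69}$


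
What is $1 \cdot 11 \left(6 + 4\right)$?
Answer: $110$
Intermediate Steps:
$1 \cdot 11 \left(6 + 4\right) = 11 \cdot 10 = 110$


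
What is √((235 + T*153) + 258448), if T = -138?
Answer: √237569 ≈ 487.41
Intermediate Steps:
√((235 + T*153) + 258448) = √((235 - 138*153) + 258448) = √((235 - 21114) + 258448) = √(-20879 + 258448) = √237569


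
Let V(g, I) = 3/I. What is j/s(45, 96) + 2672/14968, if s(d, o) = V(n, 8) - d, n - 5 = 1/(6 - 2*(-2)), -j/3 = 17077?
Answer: 255648282/222649 ≈ 1148.2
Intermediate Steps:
j = -51231 (j = -3*17077 = -51231)
n = 51/10 (n = 5 + 1/(6 - 2*(-2)) = 5 + 1/(6 + 4) = 5 + 1/10 = 5 + ⅒ = 51/10 ≈ 5.1000)
s(d, o) = 3/8 - d
j/s(45, 96) + 2672/14968 = -51231/(3/8 - 1*45) + 2672/14968 = -51231/(3/8 - 45) + 2672*(1/14968) = -51231/(-357/8) + 334/1871 = -51231*(-8/357) + 334/1871 = 136616/119 + 334/1871 = 255648282/222649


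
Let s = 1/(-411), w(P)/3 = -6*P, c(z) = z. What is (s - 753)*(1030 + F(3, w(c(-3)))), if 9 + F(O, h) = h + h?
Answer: -349407436/411 ≈ -8.5014e+5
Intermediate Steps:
w(P) = -18*P (w(P) = 3*(-6*P) = -18*P)
s = -1/411 ≈ -0.0024331
F(O, h) = -9 + 2*h (F(O, h) = -9 + (h + h) = -9 + 2*h)
(s - 753)*(1030 + F(3, w(c(-3)))) = (-1/411 - 753)*(1030 + (-9 + 2*(-18*(-3)))) = -309484*(1030 + (-9 + 2*54))/411 = -309484*(1030 + (-9 + 108))/411 = -309484*(1030 + 99)/411 = -309484/411*1129 = -349407436/411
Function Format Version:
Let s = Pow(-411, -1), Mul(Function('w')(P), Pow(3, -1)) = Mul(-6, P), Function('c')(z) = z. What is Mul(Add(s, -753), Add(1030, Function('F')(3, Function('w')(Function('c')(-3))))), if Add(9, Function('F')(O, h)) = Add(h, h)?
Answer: Rational(-349407436, 411) ≈ -8.5014e+5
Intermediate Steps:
Function('w')(P) = Mul(-18, P) (Function('w')(P) = Mul(3, Mul(-6, P)) = Mul(-18, P))
s = Rational(-1, 411) ≈ -0.0024331
Function('F')(O, h) = Add(-9, Mul(2, h)) (Function('F')(O, h) = Add(-9, Add(h, h)) = Add(-9, Mul(2, h)))
Mul(Add(s, -753), Add(1030, Function('F')(3, Function('w')(Function('c')(-3))))) = Mul(Add(Rational(-1, 411), -753), Add(1030, Add(-9, Mul(2, Mul(-18, -3))))) = Mul(Rational(-309484, 411), Add(1030, Add(-9, Mul(2, 54)))) = Mul(Rational(-309484, 411), Add(1030, Add(-9, 108))) = Mul(Rational(-309484, 411), Add(1030, 99)) = Mul(Rational(-309484, 411), 1129) = Rational(-349407436, 411)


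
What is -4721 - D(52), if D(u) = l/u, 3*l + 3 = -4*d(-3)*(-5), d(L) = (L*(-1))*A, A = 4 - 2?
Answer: -18887/4 ≈ -4721.8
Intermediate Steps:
A = 2
d(L) = -2*L (d(L) = (L*(-1))*2 = -L*2 = -2*L)
l = 39 (l = -1 + (-(-8)*(-3)*(-5))/3 = -1 + (-4*6*(-5))/3 = -1 + (-24*(-5))/3 = -1 + (1/3)*120 = -1 + 40 = 39)
D(u) = 39/u
-4721 - D(52) = -4721 - 39/52 = -4721 - 1*3/4 = -4721 - 3/4 = -18887/4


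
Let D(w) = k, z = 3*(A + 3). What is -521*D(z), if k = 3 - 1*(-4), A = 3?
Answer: -3647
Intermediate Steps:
z = 18 (z = 3*(3 + 3) = 3*6 = 18)
k = 7 (k = 3 + 4 = 7)
D(w) = 7
-521*D(z) = -521*7 = -3647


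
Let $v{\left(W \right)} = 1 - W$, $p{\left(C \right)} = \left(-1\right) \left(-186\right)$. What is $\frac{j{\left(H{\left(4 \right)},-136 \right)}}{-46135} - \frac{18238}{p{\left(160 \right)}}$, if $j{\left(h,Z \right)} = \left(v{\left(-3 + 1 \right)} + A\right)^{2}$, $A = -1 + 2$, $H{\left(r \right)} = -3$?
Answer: $- \frac{420706553}{4290555} \approx -98.054$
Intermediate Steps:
$A = 1$
$p{\left(C \right)} = 186$
$j{\left(h,Z \right)} = 16$ ($j{\left(h,Z \right)} = \left(\left(1 - \left(-3 + 1\right)\right) + 1\right)^{2} = \left(\left(1 - -2\right) + 1\right)^{2} = \left(\left(1 + 2\right) + 1\right)^{2} = \left(3 + 1\right)^{2} = 4^{2} = 16$)
$\frac{j{\left(H{\left(4 \right)},-136 \right)}}{-46135} - \frac{18238}{p{\left(160 \right)}} = \frac{16}{-46135} - \frac{18238}{186} = 16 \left(- \frac{1}{46135}\right) - \frac{9119}{93} = - \frac{16}{46135} - \frac{9119}{93} = - \frac{420706553}{4290555}$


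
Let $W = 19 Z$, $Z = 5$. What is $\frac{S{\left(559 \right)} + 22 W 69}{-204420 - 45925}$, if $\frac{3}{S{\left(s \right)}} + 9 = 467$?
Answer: $- \frac{66048183}{114658010} \approx -0.57605$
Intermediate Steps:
$S{\left(s \right)} = \frac{3}{458}$ ($S{\left(s \right)} = \frac{3}{-9 + 467} = \frac{3}{458}$)
$W = 95$ ($W = 19 \cdot 5 = 95$)
$\frac{S{\left(559 \right)} + 22 W 69}{-204420 - 45925} = \frac{\frac{3}{458} + 22 \cdot 95 \cdot 69}{-204420 - 45925} = \frac{\frac{3}{458} + 2090 \cdot 69}{-250345} = \left(\frac{3}{458} + 144210\right) \left(- \frac{1}{250345}\right) = \frac{66048183}{458} \left(- \frac{1}{250345}\right) = - \frac{66048183}{114658010}$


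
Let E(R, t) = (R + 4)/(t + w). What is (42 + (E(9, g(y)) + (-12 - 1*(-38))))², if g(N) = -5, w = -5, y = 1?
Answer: 444889/100 ≈ 4448.9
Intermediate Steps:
E(R, t) = (4 + R)/(-5 + t) (E(R, t) = (R + 4)/(t - 5) = (4 + R)/(-5 + t))
(42 + (E(9, g(y)) + (-12 - 1*(-38))))² = (42 + ((4 + 9)/(-5 - 5) + (-12 - 1*(-38))))² = (42 + (13/(-10) + (-12 + 38)))² = (42 + (-⅒*13 + 26))² = (42 + (-13/10 + 26))² = (42 + 247/10)² = (667/10)² = 444889/100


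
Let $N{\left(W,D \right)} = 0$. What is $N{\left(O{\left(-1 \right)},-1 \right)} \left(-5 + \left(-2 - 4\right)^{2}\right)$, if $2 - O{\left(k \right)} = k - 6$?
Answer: $0$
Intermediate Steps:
$O{\left(k \right)} = 8 - k$ ($O{\left(k \right)} = 2 - \left(k - 6\right) = 2 - \left(-6 + k\right) = 8 - k$)
$N{\left(O{\left(-1 \right)},-1 \right)} \left(-5 + \left(-2 - 4\right)^{2}\right) = 0 \left(-5 + \left(-2 - 4\right)^{2}\right) = 0 \left(-5 + \left(-6\right)^{2}\right) = 0 \left(-5 + 36\right) = 0 \cdot 31 = 0$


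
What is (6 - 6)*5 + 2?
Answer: 2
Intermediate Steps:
(6 - 6)*5 + 2 = 0*5 + 2 = 0 + 2 = 2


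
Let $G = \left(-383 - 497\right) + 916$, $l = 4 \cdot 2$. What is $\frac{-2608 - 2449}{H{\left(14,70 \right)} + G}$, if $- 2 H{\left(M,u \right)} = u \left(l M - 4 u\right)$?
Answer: $- \frac{5057}{5916} \approx -0.8548$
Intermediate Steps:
$l = 8$
$H{\left(M,u \right)} = - \frac{u \left(- 4 u + 8 M\right)}{2}$ ($H{\left(M,u \right)} = - \frac{u \left(8 M - 4 u\right)}{2} = - \frac{u \left(- 4 u + 8 M\right)}{2}$)
$G = 36$ ($G = -880 + 916 = 36$)
$\frac{-2608 - 2449}{H{\left(14,70 \right)} + G} = \frac{-2608 - 2449}{2 \cdot 70 \left(70 - 28\right) + 36} = - \frac{5057}{2 \cdot 70 \left(70 - 28\right) + 36} = - \frac{5057}{2 \cdot 70 \cdot 42 + 36} = - \frac{5057}{5880 + 36} = - \frac{5057}{5916}$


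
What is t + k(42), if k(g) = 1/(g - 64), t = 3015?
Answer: 66329/22 ≈ 3015.0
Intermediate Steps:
k(g) = 1/(-64 + g)
t + k(42) = 3015 + 1/(-64 + 42) = 3015 + 1/(-22) = 3015 - 1/22 = 66329/22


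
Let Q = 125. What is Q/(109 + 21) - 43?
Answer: -1093/26 ≈ -42.038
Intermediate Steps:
Q/(109 + 21) - 43 = 125/(109 + 21) - 43 = 125/130 - 43 = (1/130)*125 - 43 = 25/26 - 43 = -1093/26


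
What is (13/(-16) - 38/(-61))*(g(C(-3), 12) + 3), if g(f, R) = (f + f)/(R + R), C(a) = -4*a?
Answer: -185/244 ≈ -0.75820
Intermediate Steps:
g(f, R) = f/R (g(f, R) = (2*f)/((2*R)) = (2*f)*(1/(2*R)) = f/R)
(13/(-16) - 38/(-61))*(g(C(-3), 12) + 3) = (13/(-16) - 38/(-61))*(-4*(-3)/12 + 3) = (13*(-1/16) - 38*(-1/61))*(12*(1/12) + 3) = (-13/16 + 38/61)*(1 + 3) = -185/976*4 = -185/244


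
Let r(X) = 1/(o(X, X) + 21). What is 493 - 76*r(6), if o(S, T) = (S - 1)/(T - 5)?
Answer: 6371/13 ≈ 490.08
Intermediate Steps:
o(S, T) = (-1 + S)/(-5 + T)
r(X) = 1/(21 + (-1 + X)/(-5 + X)) (r(X) = 1/((-1 + X)/(-5 + X) + 21) = 1/(21 + (-1 + X)/(-5 + X)))
493 - 76*r(6) = 493 - 38*(-5 + 6)/(-53 + 11*6) = 493 - 38/(-53 + 66) = 493 - 38/13 = 6371/13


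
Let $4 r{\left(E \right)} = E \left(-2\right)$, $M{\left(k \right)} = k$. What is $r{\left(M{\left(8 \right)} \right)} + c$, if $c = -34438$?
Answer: $-34442$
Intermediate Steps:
$r{\left(E \right)} = - \frac{E}{2}$ ($r{\left(E \right)} = \frac{E \left(-2\right)}{4} = \frac{\left(-2\right) E}{4} = - \frac{E}{2}$)
$r{\left(M{\left(8 \right)} \right)} + c = \left(- \frac{1}{2}\right) 8 - 34438 = -4 - 34438 = -34442$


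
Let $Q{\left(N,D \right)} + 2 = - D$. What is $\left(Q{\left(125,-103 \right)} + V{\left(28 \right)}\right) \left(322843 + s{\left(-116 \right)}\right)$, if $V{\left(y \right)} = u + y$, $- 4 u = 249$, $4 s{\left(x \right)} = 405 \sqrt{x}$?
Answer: $\frac{86199081}{4} + \frac{108135 i \sqrt{29}}{8} \approx 2.155 \cdot 10^{7} + 72791.0 i$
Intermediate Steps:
$Q{\left(N,D \right)} = -2 - D$
$s{\left(x \right)} = \frac{405 \sqrt{x}}{4}$
$u = - \frac{249}{4}$ ($u = \left(- \frac{1}{4}\right) 249 = - \frac{249}{4} \approx -62.25$)
$V{\left(y \right)} = - \frac{249}{4} + y$
$\left(Q{\left(125,-103 \right)} + V{\left(28 \right)}\right) \left(322843 + s{\left(-116 \right)}\right) = \left(\left(-2 - -103\right) + \left(- \frac{249}{4} + 28\right)\right) \left(322843 + \frac{405 \sqrt{-116}}{4}\right) = \left(\left(-2 + 103\right) - \frac{137}{4}\right) \left(322843 + \frac{405 \cdot 2 i \sqrt{29}}{4}\right) = \left(101 - \frac{137}{4}\right) \left(322843 + \frac{405 i \sqrt{29}}{2}\right) = \frac{267 \left(322843 + \frac{405 i \sqrt{29}}{2}\right)}{4} = \frac{86199081}{4} + \frac{108135 i \sqrt{29}}{8}$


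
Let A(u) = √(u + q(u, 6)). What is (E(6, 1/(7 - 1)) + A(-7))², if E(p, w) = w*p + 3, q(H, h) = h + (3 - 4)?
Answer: (4 + I*√2)² ≈ 14.0 + 11.314*I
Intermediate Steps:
q(H, h) = -1 + h (q(H, h) = h - 1 = -1 + h)
A(u) = √(5 + u) (A(u) = √(u + (-1 + 6)) = √(u + 5) = √(5 + u))
E(p, w) = 3 + p*w (E(p, w) = p*w + 3 = 3 + p*w)
(E(6, 1/(7 - 1)) + A(-7))² = ((3 + 6/(7 - 1)) + √(5 - 7))² = ((3 + 6/6) + √(-2))² = ((3 + 6*(⅙)) + I*√2)² = ((3 + 1) + I*√2)² = (4 + I*√2)²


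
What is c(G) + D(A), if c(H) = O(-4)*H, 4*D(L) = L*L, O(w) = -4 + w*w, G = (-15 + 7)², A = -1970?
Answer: 970993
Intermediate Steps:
G = 64 (G = (-8)² = 64)
O(w) = -4 + w²
D(L) = L²/4 (D(L) = (L*L)/4 = L²/4)
c(H) = 12*H (c(H) = (-4 + (-4)²)*H = (-4 + 16)*H = 12*H)
c(G) + D(A) = 12*64 + (¼)*(-1970)² = 768 + (¼)*3880900 = 768 + 970225 = 970993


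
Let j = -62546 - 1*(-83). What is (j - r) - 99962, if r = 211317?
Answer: -373742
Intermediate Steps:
j = -62463 (j = -62546 + 83 = -62463)
(j - r) - 99962 = (-62463 - 1*211317) - 99962 = (-62463 - 211317) - 99962 = -273780 - 99962 = -373742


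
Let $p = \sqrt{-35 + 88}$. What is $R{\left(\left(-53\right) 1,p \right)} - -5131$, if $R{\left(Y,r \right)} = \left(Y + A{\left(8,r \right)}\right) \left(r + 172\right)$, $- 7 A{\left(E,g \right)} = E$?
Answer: $- \frac{29271}{7} - \frac{379 \sqrt{53}}{7} \approx -4575.7$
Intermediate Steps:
$p = \sqrt{53} \approx 7.2801$
$A{\left(E,g \right)} = - \frac{E}{7}$
$R{\left(Y,r \right)} = \left(172 + r\right) \left(- \frac{8}{7} + Y\right)$ ($R{\left(Y,r \right)} = \left(Y - \frac{8}{7}\right) \left(r + 172\right) = \left(Y - \frac{8}{7}\right) \left(172 + r\right) = \left(- \frac{8}{7} + Y\right) \left(172 + r\right) = \left(172 + r\right) \left(- \frac{8}{7} + Y\right)$)
$R{\left(\left(-53\right) 1,p \right)} - -5131 = \left(- \frac{1376}{7} + 172 \left(\left(-53\right) 1\right) - \frac{8 \sqrt{53}}{7} + \left(-53\right) 1 \sqrt{53}\right) - -5131 = \left(- \frac{1376}{7} + 172 \left(-53\right) - \frac{8 \sqrt{53}}{7} - 53 \sqrt{53}\right) + 5131 = \left(- \frac{1376}{7} - 9116 - \frac{8 \sqrt{53}}{7} - 53 \sqrt{53}\right) + 5131 = \left(- \frac{65188}{7} - \frac{379 \sqrt{53}}{7}\right) + 5131 = - \frac{29271}{7} - \frac{379 \sqrt{53}}{7}$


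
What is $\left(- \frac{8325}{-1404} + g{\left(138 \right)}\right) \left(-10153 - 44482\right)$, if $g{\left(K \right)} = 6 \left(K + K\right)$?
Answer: $- \frac{14164724735}{156} \approx -9.0799 \cdot 10^{7}$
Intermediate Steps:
$g{\left(K \right)} = 12 K$ ($g{\left(K \right)} = 6 \cdot 2 K = 12 K$)
$\left(- \frac{8325}{-1404} + g{\left(138 \right)}\right) \left(-10153 - 44482\right) = \left(- \frac{8325}{-1404} + 12 \cdot 138\right) \left(-10153 - 44482\right) = \left(\left(-8325\right) \left(- \frac{1}{1404}\right) + 1656\right) \left(-54635\right) = \left(\frac{925}{156} + 1656\right) \left(-54635\right) = \frac{259261}{156} \left(-54635\right) = - \frac{14164724735}{156}$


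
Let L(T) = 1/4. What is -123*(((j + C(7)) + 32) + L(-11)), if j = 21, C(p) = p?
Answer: -29643/4 ≈ -7410.8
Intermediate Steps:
L(T) = ¼
-123*(((j + C(7)) + 32) + L(-11)) = -123*(((21 + 7) + 32) + ¼) = -123*((28 + 32) + ¼) = -123*(60 + ¼) = -123*241/4 = -29643/4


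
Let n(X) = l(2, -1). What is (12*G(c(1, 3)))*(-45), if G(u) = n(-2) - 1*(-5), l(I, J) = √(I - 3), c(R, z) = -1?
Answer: -2700 - 540*I ≈ -2700.0 - 540.0*I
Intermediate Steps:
l(I, J) = √(-3 + I)
n(X) = I (n(X) = √(-3 + 2) = √(-1) = I)
G(u) = 5 + I (G(u) = I - 1*(-5) = I + 5 = 5 + I)
(12*G(c(1, 3)))*(-45) = (12*(5 + I))*(-45) = (60 + 12*I)*(-45) = -2700 - 540*I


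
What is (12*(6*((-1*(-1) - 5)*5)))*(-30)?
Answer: 43200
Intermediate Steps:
(12*(6*((-1*(-1) - 5)*5)))*(-30) = (12*(6*((1 - 5)*5)))*(-30) = (12*(6*(-4*5)))*(-30) = (12*(6*(-20)))*(-30) = (12*(-120))*(-30) = -1440*(-30) = 43200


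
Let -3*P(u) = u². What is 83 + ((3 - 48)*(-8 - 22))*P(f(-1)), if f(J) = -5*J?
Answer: -11167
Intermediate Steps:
P(u) = -u²/3
83 + ((3 - 48)*(-8 - 22))*P(f(-1)) = 83 + ((3 - 48)*(-8 - 22))*(-(-5*(-1))²/3) = 83 + (-45*(-30))*(-⅓*5²) = 83 + 1350*(-⅓*25) = 83 + 1350*(-25/3) = 83 - 11250 = -11167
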